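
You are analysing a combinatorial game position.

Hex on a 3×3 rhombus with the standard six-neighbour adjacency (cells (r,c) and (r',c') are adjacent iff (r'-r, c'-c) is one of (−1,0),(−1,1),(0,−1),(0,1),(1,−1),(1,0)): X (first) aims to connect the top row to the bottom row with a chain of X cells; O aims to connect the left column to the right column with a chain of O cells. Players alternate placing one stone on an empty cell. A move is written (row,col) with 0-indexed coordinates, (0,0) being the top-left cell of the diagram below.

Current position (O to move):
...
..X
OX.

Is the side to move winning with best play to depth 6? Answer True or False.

[.../..X/OX.] O move#1: (0,0):-1/O../..X/OX., (0,1):-1/.O./..X/OX., (0,2):+1/..O/..X/OX.*, (1,0):-1/.../O.X/OX., (1,1):-1/.../.OX/OX., (2,2):-1/.../..X/OXO
[..O/..X/OX.] X move#2: (0,0):-1/X.O/..X/OX.*, (0,1):-1/.XO/..X/OX., (1,0):-1/..O/X.X/OX., (1,1):-1/..O/.XX/OX., (2,2):-1/..O/..X/OXX
[X.O/..X/OX.] O move#3: (0,1):+1/XOO/..X/OX.*, (1,0):+1/X.O/O.X/OX., (1,1):+1/X.O/.OX/OX., (2,2):-1/X.O/..X/OXO
[XOO/..X/OX.] X move#4: (1,0):-1/XOO/X.X/OX.*, (1,1):-1/XOO/.XX/OX., (2,2):-1/XOO/..X/OXX
[XOO/X.X/OX.] O move#5: (1,1):+1/XOO/XOX/OX.*, (2,2):-1/XOO/X.X/OXO
[XOO/XOX/OX.] end (terminal -1, X#6); searched .../..X/OX. to 6

O winning at [.../..X/OX.]: True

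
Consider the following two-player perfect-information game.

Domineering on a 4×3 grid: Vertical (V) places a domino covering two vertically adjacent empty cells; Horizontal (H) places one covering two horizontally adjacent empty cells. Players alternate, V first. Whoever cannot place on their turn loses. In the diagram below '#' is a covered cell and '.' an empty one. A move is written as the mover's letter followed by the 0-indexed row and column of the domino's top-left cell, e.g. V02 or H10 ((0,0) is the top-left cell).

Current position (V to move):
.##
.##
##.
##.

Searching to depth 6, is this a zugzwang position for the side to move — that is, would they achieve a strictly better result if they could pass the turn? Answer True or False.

zugzwang(.##/.##/##./##., V) = False

[.##/.##/##./##.] V move#1: V00:+1/###/###/##./##.*, V22:+1/.##/.##/###/###
[###/###/##./##.] end (terminal -1, H#2); searched .##/.##/##./##. to 6
suppose V passes — search the same position with H to move:
pass> [.##/.##/##./##.] end (terminal -1, H#1); searched .##/.##/##./##. to 6
for V: play +1, pass +1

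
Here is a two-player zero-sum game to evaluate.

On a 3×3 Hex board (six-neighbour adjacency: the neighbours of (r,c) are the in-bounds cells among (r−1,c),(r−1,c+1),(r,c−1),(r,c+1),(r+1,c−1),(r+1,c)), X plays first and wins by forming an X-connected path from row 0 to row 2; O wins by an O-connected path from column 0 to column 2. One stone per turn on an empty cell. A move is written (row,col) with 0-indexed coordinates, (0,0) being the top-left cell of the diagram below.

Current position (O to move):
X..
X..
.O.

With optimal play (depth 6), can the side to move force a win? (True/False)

O winning at [X../X../.O.]: True

p1 O@[X../X../.O.]: (0,1)[XO./X../.O.]-1 (0,2)[X.O/X../.O.]-1 (1,1)[X../XO./.O.]-1 (1,2)[X../X.O/.O.]-1 (2,0)[X../X../OO.]+1* (2,2)[X../X../.OO]-1
p2 X@[X../X../OO.]: (0,1)[XX./X../OO.]-1* (0,2)[X.X/X../OO.]-1 (1,1)[X../XX./OO.]-1 (1,2)[X../X.X/OO.]-1 (2,2)[X../X../OOX]-1
p3 O@[XX./X../OO.]: (0,2)[XXO/X../OO.]+1* (1,1)[XX./XO./OO.]+1 (1,2)[XX./X.O/OO.]+1 (2,2)[XX./X../OOO]+1
p4 X@[XXO/X../OO.]: (1,1)[XXO/XX./OO.]-1* (1,2)[XXO/X.X/OO.]-1 (2,2)[XXO/X../OOX]-1
p5 O@[XXO/XX./OO.]: (1,2)[XXO/XXO/OO.]+1* (2,2)[XXO/XX./OOO]+1
p6 X@[XXO/XXO/OO.] terminal -1; root [X../X../.O.] d6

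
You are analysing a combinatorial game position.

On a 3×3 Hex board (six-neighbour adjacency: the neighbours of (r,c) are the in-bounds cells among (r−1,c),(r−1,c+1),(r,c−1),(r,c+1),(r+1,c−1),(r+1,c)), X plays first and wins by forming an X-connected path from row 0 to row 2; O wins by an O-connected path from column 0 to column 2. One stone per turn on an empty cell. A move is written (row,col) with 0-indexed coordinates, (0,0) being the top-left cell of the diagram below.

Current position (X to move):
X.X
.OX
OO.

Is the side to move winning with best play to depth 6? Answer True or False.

X winning at [X.X/.OX/OO.]: True

[X.X/.OX/OO.] X move#1: (0,1):-1/XXX/.OX/OO., (1,0):-1/X.X/XOX/OO., (2,2):+1/X.X/.OX/OOX*
[X.X/.OX/OOX] end (terminal -1, O#2); searched X.X/.OX/OO. to 6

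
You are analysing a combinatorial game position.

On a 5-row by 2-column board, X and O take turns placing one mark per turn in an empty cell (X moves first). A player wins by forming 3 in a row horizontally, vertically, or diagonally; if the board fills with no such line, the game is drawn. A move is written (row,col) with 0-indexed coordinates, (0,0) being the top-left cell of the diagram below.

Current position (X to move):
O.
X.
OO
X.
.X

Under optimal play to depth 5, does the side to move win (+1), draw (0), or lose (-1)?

value(O./X./OO/X./.X, X) = 0

p1 X@[O./X./OO/X./.X]: (0,1)[OX/X./OO/X./.X]+0* (1,1)[O./XX/OO/X./.X]+0 (3,1)[O./X./OO/XX/.X]+0 (4,0)[O./X./OO/X./XX]-1
p2 O@[OX/X./OO/X./.X]: (1,1)[OX/XO/OO/X./.X]+0* (3,1)[OX/X./OO/XO/.X]+0 (4,0)[OX/X./OO/X./OX]+0
p3 X@[OX/XO/OO/X./.X]: (3,1)[OX/XO/OO/XX/.X]+0* (4,0)[OX/XO/OO/X./XX]-1
p4 O@[OX/XO/OO/XX/.X]: (4,0)[OX/XO/OO/XX/OX]+0*
p5 X@[OX/XO/OO/XX/OX] terminal +0; root [O./X./OO/X./.X] d5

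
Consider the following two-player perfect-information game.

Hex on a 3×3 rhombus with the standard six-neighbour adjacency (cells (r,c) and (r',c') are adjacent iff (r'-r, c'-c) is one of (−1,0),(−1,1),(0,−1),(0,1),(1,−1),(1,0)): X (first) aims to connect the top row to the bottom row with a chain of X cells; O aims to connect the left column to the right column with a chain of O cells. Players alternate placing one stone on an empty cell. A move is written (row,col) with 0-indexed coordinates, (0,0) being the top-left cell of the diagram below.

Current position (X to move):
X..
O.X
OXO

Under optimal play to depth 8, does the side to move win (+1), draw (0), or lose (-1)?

ply 1, X at X../O.X/OXO | (0,1)=+1→XX./O.X/OXO*; (0,2)=+1→X.X/O.X/OXO; (1,1)=+1→X../OXX/OXO
ply 2, O at XX./O.X/OXO | (0,2)=-1→XXO/O.X/OXO*; (1,1)=-1→XX./OOX/OXO
ply 3, X at XXO/O.X/OXO | (1,1)=+1→XXO/OXX/OXO*
ply 4: XXO/OXX/OXO is terminal -1 (O); from X../O.X/OXO depth 8

value(X../O.X/OXO, X) = +1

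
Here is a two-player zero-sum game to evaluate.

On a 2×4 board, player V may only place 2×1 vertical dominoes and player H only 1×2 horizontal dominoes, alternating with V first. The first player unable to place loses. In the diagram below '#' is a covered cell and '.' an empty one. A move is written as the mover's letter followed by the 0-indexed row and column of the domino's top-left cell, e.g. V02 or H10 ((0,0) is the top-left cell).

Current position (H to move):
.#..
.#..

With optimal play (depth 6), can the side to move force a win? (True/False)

H winning at [.#../.#..]: True

ply 1, H at .#../.#.. | H02=+1→.###/.#..*; H12=+1→.#../.###
ply 2, V at .###/.#.. | V00=-1→####/##..*
ply 3, H at ####/##.. | H12=+1→####/####*
ply 4: ####/#### is terminal -1 (V); from .#../.#.. depth 6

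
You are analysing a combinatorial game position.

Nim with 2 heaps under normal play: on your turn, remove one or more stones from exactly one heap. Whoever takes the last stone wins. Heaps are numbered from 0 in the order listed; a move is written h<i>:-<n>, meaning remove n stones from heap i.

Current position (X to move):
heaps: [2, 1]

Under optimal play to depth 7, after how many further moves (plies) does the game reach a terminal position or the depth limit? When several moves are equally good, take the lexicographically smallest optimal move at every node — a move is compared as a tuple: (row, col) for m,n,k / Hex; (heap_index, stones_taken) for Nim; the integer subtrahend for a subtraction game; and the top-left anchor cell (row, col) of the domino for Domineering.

PV length from [(2,1)]: 3 plies

[(2,1)] X move#1: h0:-1:+1/(1,1)*, h0:-2:-1/(0,1), h1:-1:-1/(2,0)
[(1,1)] O move#2: h0:-1:-1/(0,1)*, h1:-1:-1/(1,0)
[(0,1)] X move#3: h1:-1:+1/(0,0)*
[(0,0)] end (terminal -1, O#4); searched (2,1) to 7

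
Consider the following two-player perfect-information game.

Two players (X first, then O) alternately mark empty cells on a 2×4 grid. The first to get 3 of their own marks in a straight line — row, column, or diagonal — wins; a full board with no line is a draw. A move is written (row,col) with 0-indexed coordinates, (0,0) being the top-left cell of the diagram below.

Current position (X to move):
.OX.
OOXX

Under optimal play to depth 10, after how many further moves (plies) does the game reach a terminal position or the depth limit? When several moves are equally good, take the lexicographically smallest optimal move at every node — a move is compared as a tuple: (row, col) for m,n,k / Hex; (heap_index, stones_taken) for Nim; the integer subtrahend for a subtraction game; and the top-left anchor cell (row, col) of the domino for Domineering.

p1 X@[.OX./OOXX]: (0,0)[XOX./OOXX]+0* (0,3)[.OXX/OOXX]+0
p2 O@[XOX./OOXX]: (0,3)[XOXO/OOXX]+0*
p3 X@[XOXO/OOXX] terminal +0; root [.OX./OOXX] d10

PV length from [.OX./OOXX]: 2 plies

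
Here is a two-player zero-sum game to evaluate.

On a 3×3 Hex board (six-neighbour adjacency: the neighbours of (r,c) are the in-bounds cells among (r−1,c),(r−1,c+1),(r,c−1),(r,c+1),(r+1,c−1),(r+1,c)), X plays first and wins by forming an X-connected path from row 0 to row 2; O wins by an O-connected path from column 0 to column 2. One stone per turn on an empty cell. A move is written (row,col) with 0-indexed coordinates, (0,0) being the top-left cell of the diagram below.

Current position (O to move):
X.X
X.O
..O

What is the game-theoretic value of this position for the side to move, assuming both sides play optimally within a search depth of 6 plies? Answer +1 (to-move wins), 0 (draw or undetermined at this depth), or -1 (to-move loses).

value(X.X/X.O/..O, O) = +1

ply 1, O at X.X/X.O/..O | (0,1)=-1→XOX/X.O/..O; (1,1)=-1→X.X/XOO/..O; (2,0)=+1→X.X/X.O/O.O*; (2,1)=-1→X.X/X.O/.OO
ply 2, X at X.X/X.O/O.O | (0,1)=-1→XXX/X.O/O.O*; (1,1)=-1→X.X/XXO/O.O; (2,1)=-1→X.X/X.O/OXO
ply 3, O at XXX/X.O/O.O | (1,1)=+1→XXX/XOO/O.O*; (2,1)=+1→XXX/X.O/OOO
ply 4: XXX/XOO/O.O is terminal -1 (X); from X.X/X.O/..O depth 6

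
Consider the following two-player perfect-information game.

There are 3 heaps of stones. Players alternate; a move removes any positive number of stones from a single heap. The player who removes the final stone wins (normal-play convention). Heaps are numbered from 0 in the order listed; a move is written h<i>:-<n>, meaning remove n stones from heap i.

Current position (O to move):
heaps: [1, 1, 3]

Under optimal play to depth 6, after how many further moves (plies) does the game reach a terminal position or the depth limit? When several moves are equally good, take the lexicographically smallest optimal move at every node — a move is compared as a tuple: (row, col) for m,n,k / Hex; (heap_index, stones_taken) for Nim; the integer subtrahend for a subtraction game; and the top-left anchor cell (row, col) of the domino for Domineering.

[(1,1,3)] O move#1: h0:-1:-1/(0,1,3), h1:-1:-1/(1,0,3), h2:-1:-1/(1,1,2), h2:-2:-1/(1,1,1), h2:-3:+1/(1,1,0)*
[(1,1,0)] X move#2: h0:-1:-1/(0,1,0)*, h1:-1:-1/(1,0,0)
[(0,1,0)] O move#3: h1:-1:+1/(0,0,0)*
[(0,0,0)] end (terminal -1, X#4); searched (1,1,3) to 6

PV length from [(1,1,3)]: 3 plies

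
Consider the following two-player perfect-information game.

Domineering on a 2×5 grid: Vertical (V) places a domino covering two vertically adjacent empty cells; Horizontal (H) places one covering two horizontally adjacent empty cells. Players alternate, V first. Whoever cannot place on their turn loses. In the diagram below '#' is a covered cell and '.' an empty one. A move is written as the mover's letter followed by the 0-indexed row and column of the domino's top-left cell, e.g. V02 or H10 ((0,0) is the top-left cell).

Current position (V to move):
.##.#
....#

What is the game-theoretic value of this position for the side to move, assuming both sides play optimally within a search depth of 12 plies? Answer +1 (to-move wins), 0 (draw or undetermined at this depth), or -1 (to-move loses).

value(.##.#/....#, V) = -1

ply 1, V at .##.#/....# | V00=-1→###.#/#...#*; V03=-1→.####/...##
ply 2, H at ###.#/#...# | H11=-1→###.#/###.#; H12=+1→###.#/#.###*
ply 3: ###.#/#.### is terminal -1 (V); from .##.#/....# depth 12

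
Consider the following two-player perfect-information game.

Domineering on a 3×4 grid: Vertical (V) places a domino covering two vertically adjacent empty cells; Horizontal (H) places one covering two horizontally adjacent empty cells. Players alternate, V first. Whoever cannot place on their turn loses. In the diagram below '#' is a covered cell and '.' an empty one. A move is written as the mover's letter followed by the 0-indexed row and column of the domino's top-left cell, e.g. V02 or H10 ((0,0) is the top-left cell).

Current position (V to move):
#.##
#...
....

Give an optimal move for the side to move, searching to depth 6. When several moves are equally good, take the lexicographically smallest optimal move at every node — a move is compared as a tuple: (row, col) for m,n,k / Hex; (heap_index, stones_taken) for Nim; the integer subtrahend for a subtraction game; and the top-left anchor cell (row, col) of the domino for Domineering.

[#.##/#.../....] V move#1: V01:-1/####/##../...., V11:-1/#.##/##../.#.., V12:+1/#.##/#.#./..#.*, V13:-1/#.##/#..#/...#
[#.##/#.#./..#.] H move#2: H20:-1/#.##/#.#./###.*
[#.##/#.#./###.] V move#3: V01:+1/####/###./###.*, V13:+1/#.##/#.##/####
[####/###./###.] end (terminal -1, H#4); searched #.##/#.../.... to 6

V's best at [#.##/#.../....]: V12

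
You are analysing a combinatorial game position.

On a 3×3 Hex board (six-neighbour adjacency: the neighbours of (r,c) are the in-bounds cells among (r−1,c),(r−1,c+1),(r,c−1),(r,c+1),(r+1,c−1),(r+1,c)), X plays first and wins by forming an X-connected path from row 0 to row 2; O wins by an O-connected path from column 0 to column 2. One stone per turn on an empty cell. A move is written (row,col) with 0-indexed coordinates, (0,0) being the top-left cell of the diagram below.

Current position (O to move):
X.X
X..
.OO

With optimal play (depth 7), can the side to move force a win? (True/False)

ply 1, O at X.X/X../.OO | (0,1)=-1→XOX/X../.OO; (1,1)=-1→X.X/XO./.OO; (1,2)=-1→X.X/X.O/.OO; (2,0)=+1→X.X/X../OOO*
ply 2: X.X/X../OOO is terminal -1 (X); from X.X/X../.OO depth 7

O winning at [X.X/X../.OO]: True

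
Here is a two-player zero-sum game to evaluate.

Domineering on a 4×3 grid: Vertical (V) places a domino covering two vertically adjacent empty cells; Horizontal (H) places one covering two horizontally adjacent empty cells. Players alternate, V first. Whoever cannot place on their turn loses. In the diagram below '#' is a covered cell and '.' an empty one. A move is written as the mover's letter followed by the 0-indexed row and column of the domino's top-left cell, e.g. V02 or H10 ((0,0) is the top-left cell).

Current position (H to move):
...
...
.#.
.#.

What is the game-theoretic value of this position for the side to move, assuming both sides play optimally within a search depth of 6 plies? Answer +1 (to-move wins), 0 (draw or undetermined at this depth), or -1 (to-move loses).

p1 H@[.../.../.#./.#.]: H00[##./.../.#./.#.]-1* H01[.##/.../.#./.#.]-1 H10[.../##./.#./.#.]-1 H11[.../.##/.#./.#.]-1
p2 V@[##./.../.#./.#.]: V02[###/..#/.#./.#.]+1* V10[##./#../##./.#.]+1 V12[##./..#/.##/.#.]+1 V20[##./.../##./##.]+1 V22[##./.../.##/.##]+1
p3 H@[###/..#/.#./.#.]: H10[###/###/.#./.#.]-1*
p4 V@[###/###/.#./.#.]: V20[###/###/##./##.]+1* V22[###/###/.##/.##]+1
p5 H@[###/###/##./##.] terminal -1; root [.../.../.#./.#.] d6

value(.../.../.#./.#., H) = -1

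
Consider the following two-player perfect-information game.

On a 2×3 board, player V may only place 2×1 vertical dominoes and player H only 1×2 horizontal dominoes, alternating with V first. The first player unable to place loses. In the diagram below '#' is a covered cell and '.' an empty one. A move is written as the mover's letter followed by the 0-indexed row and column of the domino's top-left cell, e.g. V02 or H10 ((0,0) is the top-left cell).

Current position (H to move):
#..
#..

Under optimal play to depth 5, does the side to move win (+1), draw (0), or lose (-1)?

p1 H@[#../#..]: H01[###/#..]+1* H11[#../###]+1
p2 V@[###/#..] terminal -1; root [#../#..] d5

value(#../#.., H) = +1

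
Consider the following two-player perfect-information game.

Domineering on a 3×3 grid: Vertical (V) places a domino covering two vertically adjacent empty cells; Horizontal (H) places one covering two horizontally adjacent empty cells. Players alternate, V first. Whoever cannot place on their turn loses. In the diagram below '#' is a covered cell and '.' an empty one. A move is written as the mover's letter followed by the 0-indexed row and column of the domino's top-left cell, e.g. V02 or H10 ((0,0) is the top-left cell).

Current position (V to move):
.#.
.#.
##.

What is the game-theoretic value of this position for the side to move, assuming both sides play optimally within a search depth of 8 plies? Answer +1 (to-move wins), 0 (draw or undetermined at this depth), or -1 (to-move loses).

value(.#./.#./##., V) = +1

ply 1, V at .#./.#./##. | V00=+1→##./##./##.*; V02=+1→.##/.##/##.; V12=+1→.#./.##/###
ply 2: ##./##./##. is terminal -1 (H); from .#./.#./##. depth 8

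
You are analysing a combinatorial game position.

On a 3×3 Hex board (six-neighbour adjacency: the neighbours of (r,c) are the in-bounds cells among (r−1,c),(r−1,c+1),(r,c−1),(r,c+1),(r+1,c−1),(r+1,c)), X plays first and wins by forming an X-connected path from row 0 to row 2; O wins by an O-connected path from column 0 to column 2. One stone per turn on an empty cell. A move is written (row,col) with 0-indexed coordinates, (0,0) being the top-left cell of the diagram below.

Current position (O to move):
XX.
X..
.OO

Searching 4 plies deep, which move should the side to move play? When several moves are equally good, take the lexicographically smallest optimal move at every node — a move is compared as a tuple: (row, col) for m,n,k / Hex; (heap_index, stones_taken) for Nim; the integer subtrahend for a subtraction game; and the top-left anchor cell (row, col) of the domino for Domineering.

p1 O@[XX./X../.OO]: (0,2)[XXO/X../.OO]-1 (1,1)[XX./XO./.OO]-1 (1,2)[XX./X.O/.OO]-1 (2,0)[XX./X../OOO]+1*
p2 X@[XX./X../OOO] terminal -1; root [XX./X../.OO] d4

O's best at [XX./X../.OO]: (2,0)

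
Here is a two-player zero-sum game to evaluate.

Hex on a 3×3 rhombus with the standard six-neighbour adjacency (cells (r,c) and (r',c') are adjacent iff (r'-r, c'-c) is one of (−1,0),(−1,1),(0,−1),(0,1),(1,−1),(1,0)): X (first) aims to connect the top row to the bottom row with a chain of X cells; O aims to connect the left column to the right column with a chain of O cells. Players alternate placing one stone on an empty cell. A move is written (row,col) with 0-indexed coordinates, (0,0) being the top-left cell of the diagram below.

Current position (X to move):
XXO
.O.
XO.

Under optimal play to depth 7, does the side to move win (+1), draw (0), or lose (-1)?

value(XXO/.O./XO., X) = +1

p1 X@[XXO/.O./XO.]: (1,0)[XXO/XO./XO.]+1* (1,2)[XXO/.OX/XO.]-1 (2,2)[XXO/.O./XOX]-1
p2 O@[XXO/XO./XO.] terminal -1; root [XXO/.O./XO.] d7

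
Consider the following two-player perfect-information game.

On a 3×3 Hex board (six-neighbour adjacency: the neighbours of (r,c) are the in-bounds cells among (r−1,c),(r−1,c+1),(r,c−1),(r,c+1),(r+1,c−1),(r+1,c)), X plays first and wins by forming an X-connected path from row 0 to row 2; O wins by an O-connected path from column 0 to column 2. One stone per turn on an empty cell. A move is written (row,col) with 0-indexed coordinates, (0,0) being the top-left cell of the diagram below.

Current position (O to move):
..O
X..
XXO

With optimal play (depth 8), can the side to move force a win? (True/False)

[..O/X../XXO] O move#1: (0,0):-1/O.O/X../XXO*, (0,1):-1/.OO/X../XXO, (1,1):-1/..O/XO./XXO, (1,2):-1/..O/X.O/XXO
[O.O/X../XXO] X move#2: (0,1):+1/OXO/X../XXO*, (1,1):-1/O.O/XX./XXO, (1,2):-1/O.O/X.X/XXO
[OXO/X../XXO] end (terminal -1, O#3); searched ..O/X../XXO to 8

O winning at [..O/X../XXO]: False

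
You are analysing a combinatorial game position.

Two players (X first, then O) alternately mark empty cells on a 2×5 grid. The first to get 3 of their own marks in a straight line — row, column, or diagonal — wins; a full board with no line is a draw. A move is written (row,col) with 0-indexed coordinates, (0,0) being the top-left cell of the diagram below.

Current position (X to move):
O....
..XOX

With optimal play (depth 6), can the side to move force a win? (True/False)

p1 X@[O..../..XOX]: (0,1)[OX.../..XOX]+0* (0,2)[O.X../..XOX]+0 (0,3)[O..X./..XOX]+0 (0,4)[O...X/..XOX]+0 (1,0)[O..../X.XOX]+0 (1,1)[O..../.XXOX]+0
p2 O@[OX.../..XOX]: (0,2)[OXO../..XOX]+0* (0,3)[OX.O./..XOX]+0 (0,4)[OX..O/..XOX]+0 (1,0)[OX.../O.XOX]+0 (1,1)[OX.../.OXOX]+0
p3 X@[OXO../..XOX]: (0,3)[OXOX./..XOX]+0* (0,4)[OXO.X/..XOX]+0 (1,0)[OXO../X.XOX]+0 (1,1)[OXO../.XXOX]+0
p4 O@[OXOX./..XOX]: (0,4)[OXOXO/..XOX]+0* (1,0)[OXOX./O.XOX]+0 (1,1)[OXOX./.OXOX]+0
p5 X@[OXOXO/..XOX]: (1,0)[OXOXO/X.XOX]+0* (1,1)[OXOXO/.XXOX]+0
p6 O@[OXOXO/X.XOX]: (1,1)[OXOXO/XOXOX]+0*
p7 X@[OXOXO/XOXOX] terminal +0; root [O..../..XOX] d6

X winning at [O..../..XOX]: False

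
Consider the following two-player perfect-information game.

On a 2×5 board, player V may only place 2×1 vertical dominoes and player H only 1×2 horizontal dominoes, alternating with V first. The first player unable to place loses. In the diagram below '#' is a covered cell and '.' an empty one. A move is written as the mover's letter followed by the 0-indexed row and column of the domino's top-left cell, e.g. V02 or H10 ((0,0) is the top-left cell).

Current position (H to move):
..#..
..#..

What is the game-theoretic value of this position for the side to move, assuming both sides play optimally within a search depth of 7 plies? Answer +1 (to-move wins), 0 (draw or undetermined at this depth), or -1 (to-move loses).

p1 H@[..#../..#..]: H00[###../..#..]-1* H03[..###/..#..]-1 H10[..#../###..]-1 H13[..#../..###]-1
p2 V@[###../..#..]: V03[####./..##.]+1* V04[###.#/..#.#]+1
p3 H@[####./..##.]: H10[####./####.]-1*
p4 V@[####./####.]: V04[#####/#####]+1*
p5 H@[#####/#####] terminal -1; root [..#../..#..] d7

value(..#../..#.., H) = -1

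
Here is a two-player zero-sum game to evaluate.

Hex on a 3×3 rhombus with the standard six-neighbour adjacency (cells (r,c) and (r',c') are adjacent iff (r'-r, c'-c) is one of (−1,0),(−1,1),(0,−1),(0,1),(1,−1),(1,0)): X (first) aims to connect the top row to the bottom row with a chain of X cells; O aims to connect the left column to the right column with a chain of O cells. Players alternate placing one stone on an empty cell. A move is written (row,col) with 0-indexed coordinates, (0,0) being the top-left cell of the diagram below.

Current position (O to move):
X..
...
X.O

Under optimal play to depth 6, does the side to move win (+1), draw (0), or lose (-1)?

[X../.../X.O] O move#1: (0,1):-1/XO./.../X.O*, (0,2):-1/X.O/.../X.O, (1,0):-1/X../O../X.O, (1,1):-1/X../.O./X.O, (1,2):-1/X../..O/X.O, (2,1):-1/X../.../XOO
[XO./.../X.O] X move#2: (0,2):+1/XOX/.../X.O*, (1,0):+1/XO./X../X.O, (1,1):+1/XO./.X./X.O, (1,2):+1/XO./..X/X.O, (2,1):+1/XO./.../XXO
[XOX/.../X.O] O move#3: (1,0):-1/XOX/O../X.O*, (1,1):-1/XOX/.O./X.O, (1,2):-1/XOX/..O/X.O, (2,1):-1/XOX/.../XOO
[XOX/O../X.O] X move#4: (1,1):+1/XOX/OX./X.O*, (1,2):+1/XOX/O.X/X.O, (2,1):+1/XOX/O../XXO
[XOX/OX./X.O] end (terminal -1, O#5); searched X../.../X.O to 6

value(X../.../X.O, O) = -1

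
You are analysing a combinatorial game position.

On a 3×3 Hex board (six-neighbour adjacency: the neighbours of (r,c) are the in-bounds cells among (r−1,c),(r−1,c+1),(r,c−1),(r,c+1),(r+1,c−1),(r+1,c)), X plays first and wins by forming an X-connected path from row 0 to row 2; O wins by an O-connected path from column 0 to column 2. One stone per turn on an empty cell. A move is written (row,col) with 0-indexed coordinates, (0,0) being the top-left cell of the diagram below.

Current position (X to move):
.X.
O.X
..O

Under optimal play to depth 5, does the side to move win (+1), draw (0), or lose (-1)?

[.X./O.X/..O] X move#1: (0,0):-1/XX./O.X/..O, (0,2):-1/.XX/O.X/..O, (1,1):+1/.X./OXX/..O*, (2,0):-1/.X./O.X/X.O, (2,1):+1/.X./O.X/.XO
[.X./OXX/..O] O move#2: (0,0):-1/OX./OXX/..O*, (0,2):-1/.XO/OXX/..O, (2,0):-1/.X./OXX/O.O, (2,1):-1/.X./OXX/.OO
[OX./OXX/..O] X move#3: (0,2):+1/OXX/OXX/..O*, (2,0):+1/OX./OXX/X.O, (2,1):+1/OX./OXX/.XO
[OXX/OXX/..O] O move#4: (2,0):-1/OXX/OXX/O.O*, (2,1):-1/OXX/OXX/.OO
[OXX/OXX/O.O] X move#5: (2,1):+1/OXX/OXX/OXO*
[OXX/OXX/OXO] end (terminal -1, O#6); searched .X./O.X/..O to 5

value(.X./O.X/..O, X) = +1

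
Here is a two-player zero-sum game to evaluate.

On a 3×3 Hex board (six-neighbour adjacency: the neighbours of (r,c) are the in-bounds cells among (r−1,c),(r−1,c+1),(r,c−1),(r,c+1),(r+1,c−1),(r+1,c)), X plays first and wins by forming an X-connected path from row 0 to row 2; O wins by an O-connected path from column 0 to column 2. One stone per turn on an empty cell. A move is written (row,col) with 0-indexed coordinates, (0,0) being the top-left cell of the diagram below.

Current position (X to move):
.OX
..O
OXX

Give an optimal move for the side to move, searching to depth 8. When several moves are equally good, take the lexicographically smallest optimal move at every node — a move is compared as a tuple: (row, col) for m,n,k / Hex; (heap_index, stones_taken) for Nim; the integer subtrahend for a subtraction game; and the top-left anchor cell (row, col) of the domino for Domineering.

X's best at [.OX/..O/OXX]: (1,1)

p1 X@[.OX/..O/OXX]: (0,0)[XOX/..O/OXX]-1 (1,0)[.OX/X.O/OXX]-1 (1,1)[.OX/.XO/OXX]+1*
p2 O@[.OX/.XO/OXX] terminal -1; root [.OX/..O/OXX] d8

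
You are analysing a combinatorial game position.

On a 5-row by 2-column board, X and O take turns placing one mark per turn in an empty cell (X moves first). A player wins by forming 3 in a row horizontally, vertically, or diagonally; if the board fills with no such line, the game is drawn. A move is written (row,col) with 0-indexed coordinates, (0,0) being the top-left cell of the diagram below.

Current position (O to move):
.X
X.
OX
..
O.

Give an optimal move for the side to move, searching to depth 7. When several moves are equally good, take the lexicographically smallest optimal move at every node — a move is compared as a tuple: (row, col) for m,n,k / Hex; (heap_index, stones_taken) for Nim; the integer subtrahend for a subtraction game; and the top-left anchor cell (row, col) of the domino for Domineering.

O's best at [.X/X./OX/../O.]: (3,0)

[.X/X./OX/../O.] O move#1: (0,0):-1/OX/X./OX/../O., (1,1):+0/.X/XO/OX/../O., (3,0):+1/.X/X./OX/O./O.*, (3,1):-1/.X/X./OX/.O/O., (4,1):-1/.X/X./OX/../OO
[.X/X./OX/O./O.] end (terminal -1, X#2); searched .X/X./OX/../O. to 7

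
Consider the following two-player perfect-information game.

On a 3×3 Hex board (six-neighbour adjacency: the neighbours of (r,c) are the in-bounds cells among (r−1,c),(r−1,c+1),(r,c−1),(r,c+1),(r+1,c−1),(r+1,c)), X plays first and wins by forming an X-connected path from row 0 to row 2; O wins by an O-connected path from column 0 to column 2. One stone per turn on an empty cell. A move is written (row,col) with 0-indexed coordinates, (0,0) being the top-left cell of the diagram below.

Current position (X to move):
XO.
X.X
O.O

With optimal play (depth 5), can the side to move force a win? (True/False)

X winning at [XO./X.X/O.O]: True

p1 X@[XO./X.X/O.O]: (0,2)[XOX/X.X/O.O]-1 (1,1)[XO./XXX/O.O]-1 (2,1)[XO./X.X/OXO]+1*
p2 O@[XO./X.X/OXO]: (0,2)[XOO/X.X/OXO]-1* (1,1)[XO./XOX/OXO]-1
p3 X@[XOO/X.X/OXO]: (1,1)[XOO/XXX/OXO]+1*
p4 O@[XOO/XXX/OXO] terminal -1; root [XO./X.X/O.O] d5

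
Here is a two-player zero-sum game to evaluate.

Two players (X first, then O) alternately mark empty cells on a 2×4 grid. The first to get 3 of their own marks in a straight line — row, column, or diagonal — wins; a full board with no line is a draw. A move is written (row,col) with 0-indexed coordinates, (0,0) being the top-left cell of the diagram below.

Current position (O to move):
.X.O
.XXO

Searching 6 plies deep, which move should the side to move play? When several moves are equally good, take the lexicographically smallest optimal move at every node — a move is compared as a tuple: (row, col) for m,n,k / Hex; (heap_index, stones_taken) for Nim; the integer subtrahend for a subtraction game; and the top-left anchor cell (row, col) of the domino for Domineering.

O's best at [.X.O/.XXO]: (1,0)

ply 1, O at .X.O/.XXO | (0,0)=-1→OX.O/.XXO; (0,2)=-1→.XOO/.XXO; (1,0)=+0→.X.O/OXXO*
ply 2, X at .X.O/OXXO | (0,0)=+0→XX.O/OXXO*; (0,2)=+0→.XXO/OXXO
ply 3, O at XX.O/OXXO | (0,2)=+0→XXOO/OXXO*
ply 4: XXOO/OXXO is terminal +0 (X); from .X.O/.XXO depth 6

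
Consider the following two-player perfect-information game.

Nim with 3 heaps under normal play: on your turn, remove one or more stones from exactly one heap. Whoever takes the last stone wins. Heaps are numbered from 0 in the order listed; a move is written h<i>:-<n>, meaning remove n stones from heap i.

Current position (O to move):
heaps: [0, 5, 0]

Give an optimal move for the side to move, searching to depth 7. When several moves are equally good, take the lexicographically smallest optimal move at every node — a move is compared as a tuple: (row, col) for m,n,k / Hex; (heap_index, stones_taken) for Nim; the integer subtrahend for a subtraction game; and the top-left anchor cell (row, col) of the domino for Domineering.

ply 1, O at (0,5,0) | h1:-1=-1→(0,4,0); h1:-2=-1→(0,3,0); h1:-3=-1→(0,2,0); h1:-4=-1→(0,1,0); h1:-5=+1→(0,0,0)*
ply 2: (0,0,0) is terminal -1 (X); from (0,5,0) depth 7

O's best at [(0,5,0)]: h1:-5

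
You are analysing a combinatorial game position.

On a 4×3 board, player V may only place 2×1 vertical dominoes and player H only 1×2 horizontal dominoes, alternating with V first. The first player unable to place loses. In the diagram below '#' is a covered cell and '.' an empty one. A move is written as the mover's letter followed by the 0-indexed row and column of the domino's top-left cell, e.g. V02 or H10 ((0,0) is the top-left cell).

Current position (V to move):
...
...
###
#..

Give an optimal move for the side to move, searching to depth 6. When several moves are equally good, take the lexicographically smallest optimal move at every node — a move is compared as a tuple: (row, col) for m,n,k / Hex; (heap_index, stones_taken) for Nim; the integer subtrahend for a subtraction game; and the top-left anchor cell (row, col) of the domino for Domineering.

V's best at [.../.../###/#..]: V01

ply 1, V at .../.../###/#.. | V00=-1→#../#../###/#..; V01=+1→.#./.#./###/#..*; V02=-1→..#/..#/###/#..
ply 2, H at .#./.#./###/#.. | H31=-1→.#./.#./###/###*
ply 3, V at .#./.#./###/### | V00=+1→##./##./###/###*; V02=+1→.##/.##/###/###
ply 4: ##./##./###/### is terminal -1 (H); from .../.../###/#.. depth 6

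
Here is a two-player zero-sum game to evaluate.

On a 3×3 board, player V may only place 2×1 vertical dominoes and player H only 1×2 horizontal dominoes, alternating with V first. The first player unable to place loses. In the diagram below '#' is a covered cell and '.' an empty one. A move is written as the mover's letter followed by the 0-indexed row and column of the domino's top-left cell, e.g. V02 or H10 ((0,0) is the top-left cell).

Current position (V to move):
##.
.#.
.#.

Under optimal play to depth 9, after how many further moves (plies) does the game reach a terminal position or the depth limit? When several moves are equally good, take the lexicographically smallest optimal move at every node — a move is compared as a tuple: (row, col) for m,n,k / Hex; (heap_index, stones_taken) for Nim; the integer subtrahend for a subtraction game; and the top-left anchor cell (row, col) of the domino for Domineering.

p1 V@[##./.#./.#.]: V02[###/.##/.#.]+1* V10[##./##./##.]+1 V12[##./.##/.##]+1
p2 H@[###/.##/.#.] terminal -1; root [##./.#./.#.] d9

PV length from [##./.#./.#.]: 1 ply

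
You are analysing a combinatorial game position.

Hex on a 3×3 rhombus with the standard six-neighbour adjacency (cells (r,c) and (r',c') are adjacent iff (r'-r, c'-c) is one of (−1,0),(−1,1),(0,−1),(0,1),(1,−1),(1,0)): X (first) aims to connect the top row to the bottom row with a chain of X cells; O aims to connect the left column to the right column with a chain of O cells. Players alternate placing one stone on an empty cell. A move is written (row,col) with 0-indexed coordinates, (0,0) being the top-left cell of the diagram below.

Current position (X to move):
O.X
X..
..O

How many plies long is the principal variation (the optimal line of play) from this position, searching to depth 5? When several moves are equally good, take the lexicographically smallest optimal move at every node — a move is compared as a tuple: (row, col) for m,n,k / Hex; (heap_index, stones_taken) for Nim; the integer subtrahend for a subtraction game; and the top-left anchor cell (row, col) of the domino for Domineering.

ply 1, X at O.X/X../..O | (0,1)=+1→OXX/X../..O*; (1,1)=+1→O.X/XX./..O; (1,2)=+1→O.X/X.X/..O; (2,0)=+1→O.X/X../X.O; (2,1)=+1→O.X/X../.XO
ply 2, O at OXX/X../..O | (1,1)=-1→OXX/XO./..O*; (1,2)=-1→OXX/X.O/..O; (2,0)=-1→OXX/X../O.O; (2,1)=-1→OXX/X../.OO
ply 3, X at OXX/XO./..O | (1,2)=+1→OXX/XOX/..O*; (2,0)=+1→OXX/XO./X.O; (2,1)=+1→OXX/XO./.XO
ply 4, O at OXX/XOX/..O | (2,0)=-1→OXX/XOX/O.O*; (2,1)=-1→OXX/XOX/.OO
ply 5, X at OXX/XOX/O.O | (2,1)=+1→OXX/XOX/OXO*
ply 6: OXX/XOX/OXO is terminal -1 (O); from O.X/X../..O depth 5

PV length from [O.X/X../..O]: 5 plies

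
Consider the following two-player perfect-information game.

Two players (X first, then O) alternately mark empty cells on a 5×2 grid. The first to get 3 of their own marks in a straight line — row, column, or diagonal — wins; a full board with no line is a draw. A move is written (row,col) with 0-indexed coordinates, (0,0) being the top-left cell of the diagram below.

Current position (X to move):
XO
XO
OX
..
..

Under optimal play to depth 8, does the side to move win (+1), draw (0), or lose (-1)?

value(XO/XO/OX/../.., X) = 0

p1 X@[XO/XO/OX/../..]: (3,0)[XO/XO/OX/X./..]+0* (3,1)[XO/XO/OX/.X/..]+0 (4,0)[XO/XO/OX/../X.]+0 (4,1)[XO/XO/OX/../.X]+0
p2 O@[XO/XO/OX/X./..]: (3,1)[XO/XO/OX/XO/..]+0* (4,0)[XO/XO/OX/X./O.]+0 (4,1)[XO/XO/OX/X./.O]+0
p3 X@[XO/XO/OX/XO/..]: (4,0)[XO/XO/OX/XO/X.]+0* (4,1)[XO/XO/OX/XO/.X]+0
p4 O@[XO/XO/OX/XO/X.]: (4,1)[XO/XO/OX/XO/XO]+0*
p5 X@[XO/XO/OX/XO/XO] terminal +0; root [XO/XO/OX/../..] d8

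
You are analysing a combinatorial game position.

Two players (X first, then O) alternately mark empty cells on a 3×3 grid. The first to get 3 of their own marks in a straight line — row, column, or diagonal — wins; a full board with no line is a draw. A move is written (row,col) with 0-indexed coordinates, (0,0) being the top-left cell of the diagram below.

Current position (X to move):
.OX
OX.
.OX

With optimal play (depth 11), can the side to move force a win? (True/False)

X winning at [.OX/OX./.OX]: True

ply 1, X at .OX/OX./.OX | (0,0)=+1→XOX/OX./.OX*; (1,2)=+1→.OX/OXX/.OX; (2,0)=+1→.OX/OX./XOX
ply 2: XOX/OX./.OX is terminal -1 (O); from .OX/OX./.OX depth 11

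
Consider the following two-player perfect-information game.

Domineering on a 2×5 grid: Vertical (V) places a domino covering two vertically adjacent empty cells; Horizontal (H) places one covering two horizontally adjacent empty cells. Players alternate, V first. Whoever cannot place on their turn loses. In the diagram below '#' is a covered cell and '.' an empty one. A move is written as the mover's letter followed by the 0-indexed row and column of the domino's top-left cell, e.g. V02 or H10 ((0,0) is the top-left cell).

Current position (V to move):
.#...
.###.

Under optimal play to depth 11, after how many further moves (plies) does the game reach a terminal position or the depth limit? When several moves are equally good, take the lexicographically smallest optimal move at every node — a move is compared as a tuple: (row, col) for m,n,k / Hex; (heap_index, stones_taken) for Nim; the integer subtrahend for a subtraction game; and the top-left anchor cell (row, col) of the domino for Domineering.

[.#.../.###.] V move#1: V00:-1/##.../####., V04:+1/.#..#/.####*
[.#..#/.####] H move#2: H02:-1/.####/.####*
[.####/.####] V move#3: V00:+1/#####/#####*
[#####/#####] end (terminal -1, H#4); searched .#.../.###. to 11

PV length from [.#.../.###.]: 3 plies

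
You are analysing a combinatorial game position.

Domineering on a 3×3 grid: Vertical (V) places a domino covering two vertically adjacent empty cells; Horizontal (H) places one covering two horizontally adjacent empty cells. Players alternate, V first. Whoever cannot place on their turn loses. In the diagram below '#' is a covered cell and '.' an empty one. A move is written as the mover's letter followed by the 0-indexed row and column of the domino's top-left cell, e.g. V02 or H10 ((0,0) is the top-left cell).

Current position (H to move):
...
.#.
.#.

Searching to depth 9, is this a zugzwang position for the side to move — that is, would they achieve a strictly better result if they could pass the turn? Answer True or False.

zugzwang(.../.#./.#., H) = False

[.../.#./.#.] H move#1: H00:-1/##./.#./.#.*, H01:-1/.##/.#./.#.
[##./.#./.#.] V move#2: V02:+1/###/.##/.#.*, V10:+1/##./##./##., V12:+1/##./.##/.##
[###/.##/.#.] end (terminal -1, H#3); searched .../.#./.#. to 9
pass branch (V moves first from the same position):
  | [.../.#./.#.] V move#1: V00:+1/#../##./.#.*, V02:+1/..#/.##/.#., V10:+1/.../##./##., V12:+1/.../.##/.##
  | [#../##./.#.] H move#2: H01:-1/###/##./.#.*
  | [###/##./.#.] V move#3: V12:+1/###/###/.##*
  | [###/###/.##] end (terminal -1, H#4); searched .../.#./.#. to 9
H moving scores -1; H passing scores -1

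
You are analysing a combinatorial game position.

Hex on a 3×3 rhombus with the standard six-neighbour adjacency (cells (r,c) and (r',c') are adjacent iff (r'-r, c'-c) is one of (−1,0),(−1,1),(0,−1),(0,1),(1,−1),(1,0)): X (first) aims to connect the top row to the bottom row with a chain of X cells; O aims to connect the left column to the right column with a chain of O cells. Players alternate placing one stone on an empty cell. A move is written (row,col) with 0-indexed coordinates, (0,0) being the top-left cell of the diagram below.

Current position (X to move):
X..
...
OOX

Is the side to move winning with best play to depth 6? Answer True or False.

X winning at [X../.../OOX]: True

ply 1, X at X../.../OOX | (0,1)=-1→XX./.../OOX; (0,2)=-1→X.X/.../OOX; (1,0)=-1→X../X../OOX; (1,1)=-1→X../.X./OOX; (1,2)=+1→X../..X/OOX*
ply 2, O at X../..X/OOX | (0,1)=-1→XO./..X/OOX*; (0,2)=-1→X.O/..X/OOX; (1,0)=-1→X../O.X/OOX; (1,1)=-1→X../.OX/OOX
ply 3, X at XO./..X/OOX | (0,2)=+1→XOX/..X/OOX*; (1,0)=+1→XO./X.X/OOX; (1,1)=+1→XO./.XX/OOX
ply 4: XOX/..X/OOX is terminal -1 (O); from X../.../OOX depth 6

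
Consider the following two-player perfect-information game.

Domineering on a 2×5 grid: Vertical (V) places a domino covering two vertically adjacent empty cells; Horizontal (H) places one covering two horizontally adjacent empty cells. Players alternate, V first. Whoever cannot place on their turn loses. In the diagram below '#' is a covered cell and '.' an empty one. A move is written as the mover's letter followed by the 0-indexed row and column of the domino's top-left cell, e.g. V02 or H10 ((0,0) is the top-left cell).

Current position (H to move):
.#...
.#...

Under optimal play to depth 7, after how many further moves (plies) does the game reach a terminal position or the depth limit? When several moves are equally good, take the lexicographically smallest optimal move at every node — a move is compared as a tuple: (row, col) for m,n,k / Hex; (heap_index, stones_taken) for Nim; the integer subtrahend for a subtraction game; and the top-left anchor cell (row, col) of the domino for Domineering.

PV length from [.#.../.#...]: 4 plies

ply 1, H at .#.../.#... | H02=-1→.###./.#...*; H03=-1→.#.##/.#...; H12=-1→.#.../.###.; H13=-1→.#.../.#.##
ply 2, V at .###./.#... | V00=-1→####./##...; V04=+1→.####/.#..#*
ply 3, H at .####/.#..# | H12=-1→.####/.####*
ply 4, V at .####/.#### | V00=+1→#####/#####*
ply 5: #####/##### is terminal -1 (H); from .#.../.#... depth 7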